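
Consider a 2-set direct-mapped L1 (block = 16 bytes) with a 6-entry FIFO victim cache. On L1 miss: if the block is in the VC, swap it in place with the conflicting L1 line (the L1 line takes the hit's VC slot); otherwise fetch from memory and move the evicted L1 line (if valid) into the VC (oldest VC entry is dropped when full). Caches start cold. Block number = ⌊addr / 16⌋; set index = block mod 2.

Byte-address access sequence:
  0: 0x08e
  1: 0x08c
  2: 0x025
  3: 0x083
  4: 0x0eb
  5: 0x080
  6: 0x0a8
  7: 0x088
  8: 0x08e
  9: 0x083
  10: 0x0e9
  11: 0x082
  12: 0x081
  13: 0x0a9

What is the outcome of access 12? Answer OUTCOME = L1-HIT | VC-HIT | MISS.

0: 0x8e (blk 8, set 0) → MISS  vc=[]
1: 0x8c (blk 8, set 0) → L1-HIT  vc=[]
2: 0x25 (blk 2, set 0) → MISS  vc=[8]
3: 0x83 (blk 8, set 0) → VC-HIT  vc=[2]
4: 0xeb (blk 14, set 0) → MISS  vc=[2, 8]
5: 0x80 (blk 8, set 0) → VC-HIT  vc=[2, 14]
6: 0xa8 (blk 10, set 0) → MISS  vc=[2, 14, 8]
7: 0x88 (blk 8, set 0) → VC-HIT  vc=[2, 14, 10]
8: 0x8e (blk 8, set 0) → L1-HIT  vc=[2, 14, 10]
9: 0x83 (blk 8, set 0) → L1-HIT  vc=[2, 14, 10]
10: 0xe9 (blk 14, set 0) → VC-HIT  vc=[2, 8, 10]
11: 0x82 (blk 8, set 0) → VC-HIT  vc=[2, 14, 10]
12: 0x81 (blk 8, set 0) → L1-HIT  vc=[2, 14, 10]
13: 0xa9 (blk 10, set 0) → VC-HIT  vc=[2, 14, 8]

OUTCOME = L1-HIT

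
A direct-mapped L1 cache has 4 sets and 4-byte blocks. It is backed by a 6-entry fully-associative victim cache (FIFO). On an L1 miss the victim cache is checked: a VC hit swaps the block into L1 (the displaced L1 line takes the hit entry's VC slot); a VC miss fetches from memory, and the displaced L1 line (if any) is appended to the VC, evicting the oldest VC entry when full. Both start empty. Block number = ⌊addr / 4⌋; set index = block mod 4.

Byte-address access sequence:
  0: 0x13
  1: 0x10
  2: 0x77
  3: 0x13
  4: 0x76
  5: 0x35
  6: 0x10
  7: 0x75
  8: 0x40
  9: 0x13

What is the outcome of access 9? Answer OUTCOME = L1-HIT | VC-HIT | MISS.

OUTCOME = VC-HIT

0: 0x13 (blk 4, set 0) → MISS  vc=[]
1: 0x10 (blk 4, set 0) → L1-HIT  vc=[]
2: 0x77 (blk 29, set 1) → MISS  vc=[]
3: 0x13 (blk 4, set 0) → L1-HIT  vc=[]
4: 0x76 (blk 29, set 1) → L1-HIT  vc=[]
5: 0x35 (blk 13, set 1) → MISS  vc=[29]
6: 0x10 (blk 4, set 0) → L1-HIT  vc=[29]
7: 0x75 (blk 29, set 1) → VC-HIT  vc=[13]
8: 0x40 (blk 16, set 0) → MISS  vc=[13, 4]
9: 0x13 (blk 4, set 0) → VC-HIT  vc=[13, 16]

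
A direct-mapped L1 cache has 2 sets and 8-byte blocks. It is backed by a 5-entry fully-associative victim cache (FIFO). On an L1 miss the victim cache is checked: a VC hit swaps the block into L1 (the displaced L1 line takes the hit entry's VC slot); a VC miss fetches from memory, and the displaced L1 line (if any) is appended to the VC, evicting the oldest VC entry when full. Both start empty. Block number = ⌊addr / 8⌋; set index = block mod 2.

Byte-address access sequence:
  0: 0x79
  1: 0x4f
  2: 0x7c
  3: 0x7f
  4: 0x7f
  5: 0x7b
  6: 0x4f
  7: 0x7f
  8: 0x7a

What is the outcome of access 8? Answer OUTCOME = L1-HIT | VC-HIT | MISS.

0: 0x79 (blk 15, set 1) → MISS  vc=[]
1: 0x4f (blk 9, set 1) → MISS  vc=[15]
2: 0x7c (blk 15, set 1) → VC-HIT  vc=[9]
3: 0x7f (blk 15, set 1) → L1-HIT  vc=[9]
4: 0x7f (blk 15, set 1) → L1-HIT  vc=[9]
5: 0x7b (blk 15, set 1) → L1-HIT  vc=[9]
6: 0x4f (blk 9, set 1) → VC-HIT  vc=[15]
7: 0x7f (blk 15, set 1) → VC-HIT  vc=[9]
8: 0x7a (blk 15, set 1) → L1-HIT  vc=[9]

OUTCOME = L1-HIT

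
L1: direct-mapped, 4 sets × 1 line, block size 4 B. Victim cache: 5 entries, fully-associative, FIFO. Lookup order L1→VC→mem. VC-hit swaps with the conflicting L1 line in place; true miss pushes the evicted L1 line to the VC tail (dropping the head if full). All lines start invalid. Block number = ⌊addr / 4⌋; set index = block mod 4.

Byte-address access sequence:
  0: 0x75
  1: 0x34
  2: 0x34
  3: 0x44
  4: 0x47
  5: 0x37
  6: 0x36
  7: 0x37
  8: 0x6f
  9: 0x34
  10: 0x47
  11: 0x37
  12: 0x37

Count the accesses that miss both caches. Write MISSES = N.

MISSES = 4

  [0] addr=0x75 blk=29 s=1: MISS | VC []
  [1] addr=0x34 blk=13 s=1: MISS | VC [29]
  [2] addr=0x34 blk=13 s=1: L1-HIT | VC [29]
  [3] addr=0x44 blk=17 s=1: MISS | VC [29, 13]
  [4] addr=0x47 blk=17 s=1: L1-HIT | VC [29, 13]
  [5] addr=0x37 blk=13 s=1: VC-HIT | VC [29, 17]
  [6] addr=0x36 blk=13 s=1: L1-HIT | VC [29, 17]
  [7] addr=0x37 blk=13 s=1: L1-HIT | VC [29, 17]
  [8] addr=0x6f blk=27 s=3: MISS | VC [29, 17]
  [9] addr=0x34 blk=13 s=1: L1-HIT | VC [29, 17]
  [10] addr=0x47 blk=17 s=1: VC-HIT | VC [29, 13]
  [11] addr=0x37 blk=13 s=1: VC-HIT | VC [29, 17]
  [12] addr=0x37 blk=13 s=1: L1-HIT | VC [29, 17]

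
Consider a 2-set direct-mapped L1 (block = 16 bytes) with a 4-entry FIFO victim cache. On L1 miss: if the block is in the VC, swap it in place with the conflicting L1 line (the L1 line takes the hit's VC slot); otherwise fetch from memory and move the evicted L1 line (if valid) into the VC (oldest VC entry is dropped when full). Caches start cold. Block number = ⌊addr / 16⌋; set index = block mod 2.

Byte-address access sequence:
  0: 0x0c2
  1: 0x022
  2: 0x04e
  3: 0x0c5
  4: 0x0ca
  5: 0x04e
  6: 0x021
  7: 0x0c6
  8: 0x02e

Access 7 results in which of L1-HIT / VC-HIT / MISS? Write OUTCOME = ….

0: 0xc2 (blk 12, set 0) → MISS  vc=[]
1: 0x22 (blk 2, set 0) → MISS  vc=[12]
2: 0x4e (blk 4, set 0) → MISS  vc=[12, 2]
3: 0xc5 (blk 12, set 0) → VC-HIT  vc=[4, 2]
4: 0xca (blk 12, set 0) → L1-HIT  vc=[4, 2]
5: 0x4e (blk 4, set 0) → VC-HIT  vc=[12, 2]
6: 0x21 (blk 2, set 0) → VC-HIT  vc=[12, 4]
7: 0xc6 (blk 12, set 0) → VC-HIT  vc=[2, 4]
8: 0x2e (blk 2, set 0) → VC-HIT  vc=[12, 4]

OUTCOME = VC-HIT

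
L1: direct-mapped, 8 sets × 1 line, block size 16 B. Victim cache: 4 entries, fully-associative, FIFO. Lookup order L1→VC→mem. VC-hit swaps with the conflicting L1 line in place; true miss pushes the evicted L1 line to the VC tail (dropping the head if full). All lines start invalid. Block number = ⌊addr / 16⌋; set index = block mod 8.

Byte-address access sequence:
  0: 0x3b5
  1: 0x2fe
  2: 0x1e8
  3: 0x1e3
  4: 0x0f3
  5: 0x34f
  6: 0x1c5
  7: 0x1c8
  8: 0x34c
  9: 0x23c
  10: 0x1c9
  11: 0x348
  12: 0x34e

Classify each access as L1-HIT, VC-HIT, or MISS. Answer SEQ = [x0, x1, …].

SEQ = [MISS, MISS, MISS, L1-HIT, MISS, MISS, MISS, L1-HIT, VC-HIT, MISS, VC-HIT, VC-HIT, L1-HIT]

0: 0x3b5 (blk 59, set 3) → MISS  vc=[]
1: 0x2fe (blk 47, set 7) → MISS  vc=[]
2: 0x1e8 (blk 30, set 6) → MISS  vc=[]
3: 0x1e3 (blk 30, set 6) → L1-HIT  vc=[]
4: 0xf3 (blk 15, set 7) → MISS  vc=[47]
5: 0x34f (blk 52, set 4) → MISS  vc=[47]
6: 0x1c5 (blk 28, set 4) → MISS  vc=[47, 52]
7: 0x1c8 (blk 28, set 4) → L1-HIT  vc=[47, 52]
8: 0x34c (blk 52, set 4) → VC-HIT  vc=[47, 28]
9: 0x23c (blk 35, set 3) → MISS  vc=[47, 28, 59]
10: 0x1c9 (blk 28, set 4) → VC-HIT  vc=[47, 52, 59]
11: 0x348 (blk 52, set 4) → VC-HIT  vc=[47, 28, 59]
12: 0x34e (blk 52, set 4) → L1-HIT  vc=[47, 28, 59]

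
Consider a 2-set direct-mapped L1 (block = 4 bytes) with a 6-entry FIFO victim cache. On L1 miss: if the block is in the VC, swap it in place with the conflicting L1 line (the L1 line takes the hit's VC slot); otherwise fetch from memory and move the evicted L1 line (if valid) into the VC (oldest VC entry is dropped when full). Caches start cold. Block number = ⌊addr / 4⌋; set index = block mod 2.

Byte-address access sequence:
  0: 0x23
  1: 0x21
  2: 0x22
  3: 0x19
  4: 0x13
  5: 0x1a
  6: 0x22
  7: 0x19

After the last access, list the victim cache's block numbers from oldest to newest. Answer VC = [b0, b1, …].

0: 0x23 (blk 8, set 0) → MISS  vc=[]
1: 0x21 (blk 8, set 0) → L1-HIT  vc=[]
2: 0x22 (blk 8, set 0) → L1-HIT  vc=[]
3: 0x19 (blk 6, set 0) → MISS  vc=[8]
4: 0x13 (blk 4, set 0) → MISS  vc=[8, 6]
5: 0x1a (blk 6, set 0) → VC-HIT  vc=[8, 4]
6: 0x22 (blk 8, set 0) → VC-HIT  vc=[6, 4]
7: 0x19 (blk 6, set 0) → VC-HIT  vc=[8, 4]

VC = [8, 4]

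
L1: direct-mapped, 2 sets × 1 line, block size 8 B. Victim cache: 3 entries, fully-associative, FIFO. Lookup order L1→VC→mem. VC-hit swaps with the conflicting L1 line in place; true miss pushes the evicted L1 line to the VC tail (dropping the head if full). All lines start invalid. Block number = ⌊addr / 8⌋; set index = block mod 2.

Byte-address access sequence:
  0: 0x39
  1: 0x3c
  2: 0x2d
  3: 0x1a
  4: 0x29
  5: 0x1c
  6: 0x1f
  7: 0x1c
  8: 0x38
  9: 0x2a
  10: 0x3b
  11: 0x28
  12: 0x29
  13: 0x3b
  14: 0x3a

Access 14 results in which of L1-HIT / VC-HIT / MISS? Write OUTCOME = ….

OUTCOME = L1-HIT

#0 0x39→b7/s1 MISS; vc=[]
#1 0x3c→b7/s1 L1-HIT; vc=[]
#2 0x2d→b5/s1 MISS; vc=[7]
#3 0x1a→b3/s1 MISS; vc=[7,5]
#4 0x29→b5/s1 VC-HIT; vc=[7,3]
#5 0x1c→b3/s1 VC-HIT; vc=[7,5]
#6 0x1f→b3/s1 L1-HIT; vc=[7,5]
#7 0x1c→b3/s1 L1-HIT; vc=[7,5]
#8 0x38→b7/s1 VC-HIT; vc=[3,5]
#9 0x2a→b5/s1 VC-HIT; vc=[3,7]
#10 0x3b→b7/s1 VC-HIT; vc=[3,5]
#11 0x28→b5/s1 VC-HIT; vc=[3,7]
#12 0x29→b5/s1 L1-HIT; vc=[3,7]
#13 0x3b→b7/s1 VC-HIT; vc=[3,5]
#14 0x3a→b7/s1 L1-HIT; vc=[3,5]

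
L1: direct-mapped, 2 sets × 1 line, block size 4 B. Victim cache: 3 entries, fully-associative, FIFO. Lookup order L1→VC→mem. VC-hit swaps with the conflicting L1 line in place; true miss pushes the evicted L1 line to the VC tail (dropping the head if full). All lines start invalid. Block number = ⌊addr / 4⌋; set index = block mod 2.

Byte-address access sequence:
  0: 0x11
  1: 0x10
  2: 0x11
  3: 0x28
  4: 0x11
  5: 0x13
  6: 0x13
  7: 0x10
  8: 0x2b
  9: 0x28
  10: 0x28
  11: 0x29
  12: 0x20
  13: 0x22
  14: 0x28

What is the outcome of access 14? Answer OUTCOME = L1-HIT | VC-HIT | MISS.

  [0] addr=0x11 blk=4 s=0: MISS | VC []
  [1] addr=0x10 blk=4 s=0: L1-HIT | VC []
  [2] addr=0x11 blk=4 s=0: L1-HIT | VC []
  [3] addr=0x28 blk=10 s=0: MISS | VC [4]
  [4] addr=0x11 blk=4 s=0: VC-HIT | VC [10]
  [5] addr=0x13 blk=4 s=0: L1-HIT | VC [10]
  [6] addr=0x13 blk=4 s=0: L1-HIT | VC [10]
  [7] addr=0x10 blk=4 s=0: L1-HIT | VC [10]
  [8] addr=0x2b blk=10 s=0: VC-HIT | VC [4]
  [9] addr=0x28 blk=10 s=0: L1-HIT | VC [4]
  [10] addr=0x28 blk=10 s=0: L1-HIT | VC [4]
  [11] addr=0x29 blk=10 s=0: L1-HIT | VC [4]
  [12] addr=0x20 blk=8 s=0: MISS | VC [4, 10]
  [13] addr=0x22 blk=8 s=0: L1-HIT | VC [4, 10]
  [14] addr=0x28 blk=10 s=0: VC-HIT | VC [4, 8]

OUTCOME = VC-HIT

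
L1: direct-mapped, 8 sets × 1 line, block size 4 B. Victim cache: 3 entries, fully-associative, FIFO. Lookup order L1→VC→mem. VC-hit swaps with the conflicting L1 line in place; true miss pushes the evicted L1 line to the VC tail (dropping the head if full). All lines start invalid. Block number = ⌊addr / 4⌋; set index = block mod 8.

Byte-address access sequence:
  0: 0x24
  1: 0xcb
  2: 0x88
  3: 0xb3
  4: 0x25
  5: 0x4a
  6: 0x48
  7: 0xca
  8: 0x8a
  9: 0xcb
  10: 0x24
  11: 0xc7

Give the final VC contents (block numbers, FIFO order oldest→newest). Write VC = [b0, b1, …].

VC = [18, 34, 9]

  [0] addr=0x24 blk=9 s=1: MISS | VC []
  [1] addr=0xcb blk=50 s=2: MISS | VC []
  [2] addr=0x88 blk=34 s=2: MISS | VC [50]
  [3] addr=0xb3 blk=44 s=4: MISS | VC [50]
  [4] addr=0x25 blk=9 s=1: L1-HIT | VC [50]
  [5] addr=0x4a blk=18 s=2: MISS | VC [50, 34]
  [6] addr=0x48 blk=18 s=2: L1-HIT | VC [50, 34]
  [7] addr=0xca blk=50 s=2: VC-HIT | VC [18, 34]
  [8] addr=0x8a blk=34 s=2: VC-HIT | VC [18, 50]
  [9] addr=0xcb blk=50 s=2: VC-HIT | VC [18, 34]
  [10] addr=0x24 blk=9 s=1: L1-HIT | VC [18, 34]
  [11] addr=0xc7 blk=49 s=1: MISS | VC [18, 34, 9]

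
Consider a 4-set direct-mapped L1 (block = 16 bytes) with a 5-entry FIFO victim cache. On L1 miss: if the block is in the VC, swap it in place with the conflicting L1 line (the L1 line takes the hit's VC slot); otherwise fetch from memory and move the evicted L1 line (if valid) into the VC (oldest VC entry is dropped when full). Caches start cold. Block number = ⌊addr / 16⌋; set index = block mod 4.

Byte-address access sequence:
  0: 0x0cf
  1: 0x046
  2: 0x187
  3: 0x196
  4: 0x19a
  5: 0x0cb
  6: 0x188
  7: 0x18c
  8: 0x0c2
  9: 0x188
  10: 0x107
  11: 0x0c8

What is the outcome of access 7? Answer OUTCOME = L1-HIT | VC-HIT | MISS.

OUTCOME = L1-HIT

0: 0xcf (blk 12, set 0) → MISS  vc=[]
1: 0x46 (blk 4, set 0) → MISS  vc=[12]
2: 0x187 (blk 24, set 0) → MISS  vc=[12, 4]
3: 0x196 (blk 25, set 1) → MISS  vc=[12, 4]
4: 0x19a (blk 25, set 1) → L1-HIT  vc=[12, 4]
5: 0xcb (blk 12, set 0) → VC-HIT  vc=[24, 4]
6: 0x188 (blk 24, set 0) → VC-HIT  vc=[12, 4]
7: 0x18c (blk 24, set 0) → L1-HIT  vc=[12, 4]
8: 0xc2 (blk 12, set 0) → VC-HIT  vc=[24, 4]
9: 0x188 (blk 24, set 0) → VC-HIT  vc=[12, 4]
10: 0x107 (blk 16, set 0) → MISS  vc=[12, 4, 24]
11: 0xc8 (blk 12, set 0) → VC-HIT  vc=[16, 4, 24]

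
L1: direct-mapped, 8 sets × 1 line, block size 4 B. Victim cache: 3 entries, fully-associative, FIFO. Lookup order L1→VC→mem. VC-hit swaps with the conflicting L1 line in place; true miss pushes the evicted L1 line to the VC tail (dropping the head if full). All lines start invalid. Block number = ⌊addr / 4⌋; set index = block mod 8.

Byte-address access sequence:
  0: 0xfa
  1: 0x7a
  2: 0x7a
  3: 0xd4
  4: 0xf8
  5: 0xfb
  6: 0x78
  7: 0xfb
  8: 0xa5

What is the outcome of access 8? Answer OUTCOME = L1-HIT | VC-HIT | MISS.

  [0] addr=0xfa blk=62 s=6: MISS | VC []
  [1] addr=0x7a blk=30 s=6: MISS | VC [62]
  [2] addr=0x7a blk=30 s=6: L1-HIT | VC [62]
  [3] addr=0xd4 blk=53 s=5: MISS | VC [62]
  [4] addr=0xf8 blk=62 s=6: VC-HIT | VC [30]
  [5] addr=0xfb blk=62 s=6: L1-HIT | VC [30]
  [6] addr=0x78 blk=30 s=6: VC-HIT | VC [62]
  [7] addr=0xfb blk=62 s=6: VC-HIT | VC [30]
  [8] addr=0xa5 blk=41 s=1: MISS | VC [30]

OUTCOME = MISS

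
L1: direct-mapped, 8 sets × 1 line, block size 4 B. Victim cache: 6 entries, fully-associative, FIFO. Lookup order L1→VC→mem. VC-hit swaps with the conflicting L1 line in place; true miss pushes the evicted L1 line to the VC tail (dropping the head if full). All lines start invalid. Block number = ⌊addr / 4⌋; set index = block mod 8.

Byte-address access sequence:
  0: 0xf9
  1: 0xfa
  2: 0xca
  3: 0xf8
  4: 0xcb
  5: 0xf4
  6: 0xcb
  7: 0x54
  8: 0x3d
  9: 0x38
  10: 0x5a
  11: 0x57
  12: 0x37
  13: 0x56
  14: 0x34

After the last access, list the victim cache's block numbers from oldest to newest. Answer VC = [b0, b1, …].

  [0] addr=0xf9 blk=62 s=6: MISS | VC []
  [1] addr=0xfa blk=62 s=6: L1-HIT | VC []
  [2] addr=0xca blk=50 s=2: MISS | VC []
  [3] addr=0xf8 blk=62 s=6: L1-HIT | VC []
  [4] addr=0xcb blk=50 s=2: L1-HIT | VC []
  [5] addr=0xf4 blk=61 s=5: MISS | VC []
  [6] addr=0xcb blk=50 s=2: L1-HIT | VC []
  [7] addr=0x54 blk=21 s=5: MISS | VC [61]
  [8] addr=0x3d blk=15 s=7: MISS | VC [61]
  [9] addr=0x38 blk=14 s=6: MISS | VC [61, 62]
  [10] addr=0x5a blk=22 s=6: MISS | VC [61, 62, 14]
  [11] addr=0x57 blk=21 s=5: L1-HIT | VC [61, 62, 14]
  [12] addr=0x37 blk=13 s=5: MISS | VC [61, 62, 14, 21]
  [13] addr=0x56 blk=21 s=5: VC-HIT | VC [61, 62, 14, 13]
  [14] addr=0x34 blk=13 s=5: VC-HIT | VC [61, 62, 14, 21]

VC = [61, 62, 14, 21]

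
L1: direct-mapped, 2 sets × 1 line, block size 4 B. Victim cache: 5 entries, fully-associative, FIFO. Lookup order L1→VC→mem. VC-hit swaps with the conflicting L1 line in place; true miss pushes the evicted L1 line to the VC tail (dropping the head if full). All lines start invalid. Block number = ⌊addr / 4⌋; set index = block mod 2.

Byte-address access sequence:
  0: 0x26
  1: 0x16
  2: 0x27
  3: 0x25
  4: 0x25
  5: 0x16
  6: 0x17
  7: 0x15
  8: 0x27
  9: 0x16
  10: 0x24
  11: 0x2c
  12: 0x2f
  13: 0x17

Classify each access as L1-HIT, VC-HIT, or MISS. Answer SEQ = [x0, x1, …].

#0 0x26→b9/s1 MISS; vc=[]
#1 0x16→b5/s1 MISS; vc=[9]
#2 0x27→b9/s1 VC-HIT; vc=[5]
#3 0x25→b9/s1 L1-HIT; vc=[5]
#4 0x25→b9/s1 L1-HIT; vc=[5]
#5 0x16→b5/s1 VC-HIT; vc=[9]
#6 0x17→b5/s1 L1-HIT; vc=[9]
#7 0x15→b5/s1 L1-HIT; vc=[9]
#8 0x27→b9/s1 VC-HIT; vc=[5]
#9 0x16→b5/s1 VC-HIT; vc=[9]
#10 0x24→b9/s1 VC-HIT; vc=[5]
#11 0x2c→b11/s1 MISS; vc=[5,9]
#12 0x2f→b11/s1 L1-HIT; vc=[5,9]
#13 0x17→b5/s1 VC-HIT; vc=[11,9]

SEQ = [MISS, MISS, VC-HIT, L1-HIT, L1-HIT, VC-HIT, L1-HIT, L1-HIT, VC-HIT, VC-HIT, VC-HIT, MISS, L1-HIT, VC-HIT]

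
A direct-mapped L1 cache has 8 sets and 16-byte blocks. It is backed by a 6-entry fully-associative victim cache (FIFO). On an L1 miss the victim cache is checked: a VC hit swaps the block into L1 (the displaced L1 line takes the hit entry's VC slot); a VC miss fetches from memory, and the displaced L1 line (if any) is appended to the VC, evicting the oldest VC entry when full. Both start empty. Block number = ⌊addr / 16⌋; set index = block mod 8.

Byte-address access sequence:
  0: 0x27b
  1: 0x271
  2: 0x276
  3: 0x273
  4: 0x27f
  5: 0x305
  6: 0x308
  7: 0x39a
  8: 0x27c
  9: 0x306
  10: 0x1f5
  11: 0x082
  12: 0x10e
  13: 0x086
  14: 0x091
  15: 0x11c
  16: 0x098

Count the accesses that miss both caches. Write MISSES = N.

MISSES = 8

#0 0x27b→b39/s7 MISS; vc=[]
#1 0x271→b39/s7 L1-HIT; vc=[]
#2 0x276→b39/s7 L1-HIT; vc=[]
#3 0x273→b39/s7 L1-HIT; vc=[]
#4 0x27f→b39/s7 L1-HIT; vc=[]
#5 0x305→b48/s0 MISS; vc=[]
#6 0x308→b48/s0 L1-HIT; vc=[]
#7 0x39a→b57/s1 MISS; vc=[]
#8 0x27c→b39/s7 L1-HIT; vc=[]
#9 0x306→b48/s0 L1-HIT; vc=[]
#10 0x1f5→b31/s7 MISS; vc=[39]
#11 0x82→b8/s0 MISS; vc=[39,48]
#12 0x10e→b16/s0 MISS; vc=[39,48,8]
#13 0x86→b8/s0 VC-HIT; vc=[39,48,16]
#14 0x91→b9/s1 MISS; vc=[39,48,16,57]
#15 0x11c→b17/s1 MISS; vc=[39,48,16,57,9]
#16 0x98→b9/s1 VC-HIT; vc=[39,48,16,57,17]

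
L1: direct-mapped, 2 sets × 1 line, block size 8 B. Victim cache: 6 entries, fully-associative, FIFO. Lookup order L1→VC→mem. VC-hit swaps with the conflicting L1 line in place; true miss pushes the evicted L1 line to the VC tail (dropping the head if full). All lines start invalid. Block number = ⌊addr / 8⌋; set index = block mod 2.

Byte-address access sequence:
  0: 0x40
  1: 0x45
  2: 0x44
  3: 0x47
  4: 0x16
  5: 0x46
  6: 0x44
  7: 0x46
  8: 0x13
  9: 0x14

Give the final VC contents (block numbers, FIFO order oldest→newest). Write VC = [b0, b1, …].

0: 0x40 (blk 8, set 0) → MISS  vc=[]
1: 0x45 (blk 8, set 0) → L1-HIT  vc=[]
2: 0x44 (blk 8, set 0) → L1-HIT  vc=[]
3: 0x47 (blk 8, set 0) → L1-HIT  vc=[]
4: 0x16 (blk 2, set 0) → MISS  vc=[8]
5: 0x46 (blk 8, set 0) → VC-HIT  vc=[2]
6: 0x44 (blk 8, set 0) → L1-HIT  vc=[2]
7: 0x46 (blk 8, set 0) → L1-HIT  vc=[2]
8: 0x13 (blk 2, set 0) → VC-HIT  vc=[8]
9: 0x14 (blk 2, set 0) → L1-HIT  vc=[8]

VC = [8]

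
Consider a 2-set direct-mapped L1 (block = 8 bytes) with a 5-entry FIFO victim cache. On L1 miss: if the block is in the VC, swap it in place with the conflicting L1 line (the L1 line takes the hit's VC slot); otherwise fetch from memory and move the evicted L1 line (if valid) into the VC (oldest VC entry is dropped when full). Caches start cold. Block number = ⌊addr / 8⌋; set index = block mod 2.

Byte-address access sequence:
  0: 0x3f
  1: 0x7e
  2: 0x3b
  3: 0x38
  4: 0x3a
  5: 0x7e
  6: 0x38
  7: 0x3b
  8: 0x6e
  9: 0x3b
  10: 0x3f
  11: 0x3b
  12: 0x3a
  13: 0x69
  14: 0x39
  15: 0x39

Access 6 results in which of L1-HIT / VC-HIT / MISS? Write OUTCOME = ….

OUTCOME = VC-HIT

0: 0x3f (blk 7, set 1) → MISS  vc=[]
1: 0x7e (blk 15, set 1) → MISS  vc=[7]
2: 0x3b (blk 7, set 1) → VC-HIT  vc=[15]
3: 0x38 (blk 7, set 1) → L1-HIT  vc=[15]
4: 0x3a (blk 7, set 1) → L1-HIT  vc=[15]
5: 0x7e (blk 15, set 1) → VC-HIT  vc=[7]
6: 0x38 (blk 7, set 1) → VC-HIT  vc=[15]
7: 0x3b (blk 7, set 1) → L1-HIT  vc=[15]
8: 0x6e (blk 13, set 1) → MISS  vc=[15, 7]
9: 0x3b (blk 7, set 1) → VC-HIT  vc=[15, 13]
10: 0x3f (blk 7, set 1) → L1-HIT  vc=[15, 13]
11: 0x3b (blk 7, set 1) → L1-HIT  vc=[15, 13]
12: 0x3a (blk 7, set 1) → L1-HIT  vc=[15, 13]
13: 0x69 (blk 13, set 1) → VC-HIT  vc=[15, 7]
14: 0x39 (blk 7, set 1) → VC-HIT  vc=[15, 13]
15: 0x39 (blk 7, set 1) → L1-HIT  vc=[15, 13]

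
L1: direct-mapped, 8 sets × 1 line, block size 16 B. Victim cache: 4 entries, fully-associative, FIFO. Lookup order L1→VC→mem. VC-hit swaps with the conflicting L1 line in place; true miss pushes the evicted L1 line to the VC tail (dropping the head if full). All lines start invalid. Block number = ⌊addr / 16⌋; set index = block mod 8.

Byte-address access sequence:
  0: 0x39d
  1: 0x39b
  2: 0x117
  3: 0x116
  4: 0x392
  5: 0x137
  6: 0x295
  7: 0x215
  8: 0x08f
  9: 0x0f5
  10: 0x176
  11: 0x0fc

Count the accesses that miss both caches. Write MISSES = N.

MISSES = 8

0: 0x39d (blk 57, set 1) → MISS  vc=[]
1: 0x39b (blk 57, set 1) → L1-HIT  vc=[]
2: 0x117 (blk 17, set 1) → MISS  vc=[57]
3: 0x116 (blk 17, set 1) → L1-HIT  vc=[57]
4: 0x392 (blk 57, set 1) → VC-HIT  vc=[17]
5: 0x137 (blk 19, set 3) → MISS  vc=[17]
6: 0x295 (blk 41, set 1) → MISS  vc=[17, 57]
7: 0x215 (blk 33, set 1) → MISS  vc=[17, 57, 41]
8: 0x8f (blk 8, set 0) → MISS  vc=[17, 57, 41]
9: 0xf5 (blk 15, set 7) → MISS  vc=[17, 57, 41]
10: 0x176 (blk 23, set 7) → MISS  vc=[17, 57, 41, 15]
11: 0xfc (blk 15, set 7) → VC-HIT  vc=[17, 57, 41, 23]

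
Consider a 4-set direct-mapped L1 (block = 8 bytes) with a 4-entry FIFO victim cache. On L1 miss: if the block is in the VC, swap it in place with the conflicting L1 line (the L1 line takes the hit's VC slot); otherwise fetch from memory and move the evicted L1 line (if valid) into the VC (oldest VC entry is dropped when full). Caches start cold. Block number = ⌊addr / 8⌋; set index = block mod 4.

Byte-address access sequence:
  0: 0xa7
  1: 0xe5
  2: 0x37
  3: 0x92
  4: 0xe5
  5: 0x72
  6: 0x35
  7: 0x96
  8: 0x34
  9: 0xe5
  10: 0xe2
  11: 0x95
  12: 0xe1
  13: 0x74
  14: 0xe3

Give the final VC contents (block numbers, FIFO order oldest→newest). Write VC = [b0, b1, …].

0: 0xa7 (blk 20, set 0) → MISS  vc=[]
1: 0xe5 (blk 28, set 0) → MISS  vc=[20]
2: 0x37 (blk 6, set 2) → MISS  vc=[20]
3: 0x92 (blk 18, set 2) → MISS  vc=[20, 6]
4: 0xe5 (blk 28, set 0) → L1-HIT  vc=[20, 6]
5: 0x72 (blk 14, set 2) → MISS  vc=[20, 6, 18]
6: 0x35 (blk 6, set 2) → VC-HIT  vc=[20, 14, 18]
7: 0x96 (blk 18, set 2) → VC-HIT  vc=[20, 14, 6]
8: 0x34 (blk 6, set 2) → VC-HIT  vc=[20, 14, 18]
9: 0xe5 (blk 28, set 0) → L1-HIT  vc=[20, 14, 18]
10: 0xe2 (blk 28, set 0) → L1-HIT  vc=[20, 14, 18]
11: 0x95 (blk 18, set 2) → VC-HIT  vc=[20, 14, 6]
12: 0xe1 (blk 28, set 0) → L1-HIT  vc=[20, 14, 6]
13: 0x74 (blk 14, set 2) → VC-HIT  vc=[20, 18, 6]
14: 0xe3 (blk 28, set 0) → L1-HIT  vc=[20, 18, 6]

VC = [20, 18, 6]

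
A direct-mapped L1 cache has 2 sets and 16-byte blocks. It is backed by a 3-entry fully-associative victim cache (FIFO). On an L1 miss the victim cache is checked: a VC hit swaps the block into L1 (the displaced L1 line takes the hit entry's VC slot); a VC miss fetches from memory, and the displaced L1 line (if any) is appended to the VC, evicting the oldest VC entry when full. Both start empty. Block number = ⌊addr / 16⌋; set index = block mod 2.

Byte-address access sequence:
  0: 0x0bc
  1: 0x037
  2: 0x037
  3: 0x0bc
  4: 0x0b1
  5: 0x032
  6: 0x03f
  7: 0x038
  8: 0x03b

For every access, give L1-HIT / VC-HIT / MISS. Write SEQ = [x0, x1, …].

SEQ = [MISS, MISS, L1-HIT, VC-HIT, L1-HIT, VC-HIT, L1-HIT, L1-HIT, L1-HIT]

0: 0xbc (blk 11, set 1) → MISS  vc=[]
1: 0x37 (blk 3, set 1) → MISS  vc=[11]
2: 0x37 (blk 3, set 1) → L1-HIT  vc=[11]
3: 0xbc (blk 11, set 1) → VC-HIT  vc=[3]
4: 0xb1 (blk 11, set 1) → L1-HIT  vc=[3]
5: 0x32 (blk 3, set 1) → VC-HIT  vc=[11]
6: 0x3f (blk 3, set 1) → L1-HIT  vc=[11]
7: 0x38 (blk 3, set 1) → L1-HIT  vc=[11]
8: 0x3b (blk 3, set 1) → L1-HIT  vc=[11]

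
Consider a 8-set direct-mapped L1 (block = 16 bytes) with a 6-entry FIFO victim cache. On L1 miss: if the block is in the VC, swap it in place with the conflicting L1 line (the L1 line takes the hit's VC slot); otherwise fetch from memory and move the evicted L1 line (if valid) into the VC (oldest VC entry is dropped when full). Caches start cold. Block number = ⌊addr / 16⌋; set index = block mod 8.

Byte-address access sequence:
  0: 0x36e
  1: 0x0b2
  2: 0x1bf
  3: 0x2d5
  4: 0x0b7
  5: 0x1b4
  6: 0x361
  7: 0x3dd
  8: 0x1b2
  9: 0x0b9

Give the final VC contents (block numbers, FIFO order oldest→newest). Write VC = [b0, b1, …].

VC = [27, 45]

  [0] addr=0x36e blk=54 s=6: MISS | VC []
  [1] addr=0xb2 blk=11 s=3: MISS | VC []
  [2] addr=0x1bf blk=27 s=3: MISS | VC [11]
  [3] addr=0x2d5 blk=45 s=5: MISS | VC [11]
  [4] addr=0xb7 blk=11 s=3: VC-HIT | VC [27]
  [5] addr=0x1b4 blk=27 s=3: VC-HIT | VC [11]
  [6] addr=0x361 blk=54 s=6: L1-HIT | VC [11]
  [7] addr=0x3dd blk=61 s=5: MISS | VC [11, 45]
  [8] addr=0x1b2 blk=27 s=3: L1-HIT | VC [11, 45]
  [9] addr=0xb9 blk=11 s=3: VC-HIT | VC [27, 45]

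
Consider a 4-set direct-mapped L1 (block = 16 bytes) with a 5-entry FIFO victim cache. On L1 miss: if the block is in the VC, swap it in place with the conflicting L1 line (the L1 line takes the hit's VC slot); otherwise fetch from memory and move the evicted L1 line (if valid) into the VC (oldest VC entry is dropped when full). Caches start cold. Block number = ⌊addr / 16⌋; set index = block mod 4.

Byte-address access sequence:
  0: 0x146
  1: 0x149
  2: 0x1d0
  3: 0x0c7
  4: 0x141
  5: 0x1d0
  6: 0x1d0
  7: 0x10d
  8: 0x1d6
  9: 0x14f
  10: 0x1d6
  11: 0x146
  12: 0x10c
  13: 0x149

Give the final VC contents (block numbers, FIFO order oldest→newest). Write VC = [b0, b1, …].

VC = [12, 16]

#0 0x146→b20/s0 MISS; vc=[]
#1 0x149→b20/s0 L1-HIT; vc=[]
#2 0x1d0→b29/s1 MISS; vc=[]
#3 0xc7→b12/s0 MISS; vc=[20]
#4 0x141→b20/s0 VC-HIT; vc=[12]
#5 0x1d0→b29/s1 L1-HIT; vc=[12]
#6 0x1d0→b29/s1 L1-HIT; vc=[12]
#7 0x10d→b16/s0 MISS; vc=[12,20]
#8 0x1d6→b29/s1 L1-HIT; vc=[12,20]
#9 0x14f→b20/s0 VC-HIT; vc=[12,16]
#10 0x1d6→b29/s1 L1-HIT; vc=[12,16]
#11 0x146→b20/s0 L1-HIT; vc=[12,16]
#12 0x10c→b16/s0 VC-HIT; vc=[12,20]
#13 0x149→b20/s0 VC-HIT; vc=[12,16]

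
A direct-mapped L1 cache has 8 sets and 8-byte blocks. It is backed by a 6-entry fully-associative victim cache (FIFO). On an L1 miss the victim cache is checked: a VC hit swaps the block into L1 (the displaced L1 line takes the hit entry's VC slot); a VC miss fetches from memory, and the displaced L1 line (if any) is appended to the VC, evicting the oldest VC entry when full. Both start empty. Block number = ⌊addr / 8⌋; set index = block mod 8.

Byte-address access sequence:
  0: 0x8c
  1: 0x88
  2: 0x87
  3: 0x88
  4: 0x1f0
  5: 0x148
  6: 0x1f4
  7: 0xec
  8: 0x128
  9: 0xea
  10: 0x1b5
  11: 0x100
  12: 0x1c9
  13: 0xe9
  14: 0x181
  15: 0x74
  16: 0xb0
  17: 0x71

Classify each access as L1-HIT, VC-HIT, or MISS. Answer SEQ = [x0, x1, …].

#0 0x8c→b17/s1 MISS; vc=[]
#1 0x88→b17/s1 L1-HIT; vc=[]
#2 0x87→b16/s0 MISS; vc=[]
#3 0x88→b17/s1 L1-HIT; vc=[]
#4 0x1f0→b62/s6 MISS; vc=[]
#5 0x148→b41/s1 MISS; vc=[17]
#6 0x1f4→b62/s6 L1-HIT; vc=[17]
#7 0xec→b29/s5 MISS; vc=[17]
#8 0x128→b37/s5 MISS; vc=[17,29]
#9 0xea→b29/s5 VC-HIT; vc=[17,37]
#10 0x1b5→b54/s6 MISS; vc=[17,37,62]
#11 0x100→b32/s0 MISS; vc=[17,37,62,16]
#12 0x1c9→b57/s1 MISS; vc=[17,37,62,16,41]
#13 0xe9→b29/s5 L1-HIT; vc=[17,37,62,16,41]
#14 0x181→b48/s0 MISS; vc=[17,37,62,16,41,32]
#15 0x74→b14/s6 MISS; vc=[37,62,16,41,32,54]
#16 0xb0→b22/s6 MISS; vc=[62,16,41,32,54,14]
#17 0x71→b14/s6 VC-HIT; vc=[62,16,41,32,54,22]

SEQ = [MISS, L1-HIT, MISS, L1-HIT, MISS, MISS, L1-HIT, MISS, MISS, VC-HIT, MISS, MISS, MISS, L1-HIT, MISS, MISS, MISS, VC-HIT]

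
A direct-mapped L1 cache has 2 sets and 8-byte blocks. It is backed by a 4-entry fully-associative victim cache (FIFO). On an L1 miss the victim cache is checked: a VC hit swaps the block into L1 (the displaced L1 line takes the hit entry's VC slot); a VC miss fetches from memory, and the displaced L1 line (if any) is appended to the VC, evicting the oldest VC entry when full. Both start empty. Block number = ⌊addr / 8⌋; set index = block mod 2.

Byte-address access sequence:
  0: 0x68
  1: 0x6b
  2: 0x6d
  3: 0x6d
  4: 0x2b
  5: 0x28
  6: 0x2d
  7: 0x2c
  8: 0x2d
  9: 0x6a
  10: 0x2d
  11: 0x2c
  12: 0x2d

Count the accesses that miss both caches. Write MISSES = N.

  [0] addr=0x68 blk=13 s=1: MISS | VC []
  [1] addr=0x6b blk=13 s=1: L1-HIT | VC []
  [2] addr=0x6d blk=13 s=1: L1-HIT | VC []
  [3] addr=0x6d blk=13 s=1: L1-HIT | VC []
  [4] addr=0x2b blk=5 s=1: MISS | VC [13]
  [5] addr=0x28 blk=5 s=1: L1-HIT | VC [13]
  [6] addr=0x2d blk=5 s=1: L1-HIT | VC [13]
  [7] addr=0x2c blk=5 s=1: L1-HIT | VC [13]
  [8] addr=0x2d blk=5 s=1: L1-HIT | VC [13]
  [9] addr=0x6a blk=13 s=1: VC-HIT | VC [5]
  [10] addr=0x2d blk=5 s=1: VC-HIT | VC [13]
  [11] addr=0x2c blk=5 s=1: L1-HIT | VC [13]
  [12] addr=0x2d blk=5 s=1: L1-HIT | VC [13]

MISSES = 2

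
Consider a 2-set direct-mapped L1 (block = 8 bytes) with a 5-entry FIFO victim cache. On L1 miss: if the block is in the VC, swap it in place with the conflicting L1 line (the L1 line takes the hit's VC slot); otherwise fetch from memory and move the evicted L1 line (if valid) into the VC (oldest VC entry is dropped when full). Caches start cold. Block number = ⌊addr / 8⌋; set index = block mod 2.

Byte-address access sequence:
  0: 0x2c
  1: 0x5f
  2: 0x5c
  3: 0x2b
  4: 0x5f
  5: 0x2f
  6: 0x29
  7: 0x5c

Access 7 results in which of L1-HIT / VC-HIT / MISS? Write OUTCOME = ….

#0 0x2c→b5/s1 MISS; vc=[]
#1 0x5f→b11/s1 MISS; vc=[5]
#2 0x5c→b11/s1 L1-HIT; vc=[5]
#3 0x2b→b5/s1 VC-HIT; vc=[11]
#4 0x5f→b11/s1 VC-HIT; vc=[5]
#5 0x2f→b5/s1 VC-HIT; vc=[11]
#6 0x29→b5/s1 L1-HIT; vc=[11]
#7 0x5c→b11/s1 VC-HIT; vc=[5]

OUTCOME = VC-HIT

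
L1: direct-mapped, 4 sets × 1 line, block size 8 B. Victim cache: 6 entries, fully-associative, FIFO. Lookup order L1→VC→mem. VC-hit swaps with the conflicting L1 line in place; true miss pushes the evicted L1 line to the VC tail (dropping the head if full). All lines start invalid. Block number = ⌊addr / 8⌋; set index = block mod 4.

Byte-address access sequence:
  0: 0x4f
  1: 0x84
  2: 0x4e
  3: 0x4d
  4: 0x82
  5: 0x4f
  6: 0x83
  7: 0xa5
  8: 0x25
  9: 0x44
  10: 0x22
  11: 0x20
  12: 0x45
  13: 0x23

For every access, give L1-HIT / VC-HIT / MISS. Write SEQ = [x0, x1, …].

SEQ = [MISS, MISS, L1-HIT, L1-HIT, L1-HIT, L1-HIT, L1-HIT, MISS, MISS, MISS, VC-HIT, L1-HIT, VC-HIT, VC-HIT]

  [0] addr=0x4f blk=9 s=1: MISS | VC []
  [1] addr=0x84 blk=16 s=0: MISS | VC []
  [2] addr=0x4e blk=9 s=1: L1-HIT | VC []
  [3] addr=0x4d blk=9 s=1: L1-HIT | VC []
  [4] addr=0x82 blk=16 s=0: L1-HIT | VC []
  [5] addr=0x4f blk=9 s=1: L1-HIT | VC []
  [6] addr=0x83 blk=16 s=0: L1-HIT | VC []
  [7] addr=0xa5 blk=20 s=0: MISS | VC [16]
  [8] addr=0x25 blk=4 s=0: MISS | VC [16, 20]
  [9] addr=0x44 blk=8 s=0: MISS | VC [16, 20, 4]
  [10] addr=0x22 blk=4 s=0: VC-HIT | VC [16, 20, 8]
  [11] addr=0x20 blk=4 s=0: L1-HIT | VC [16, 20, 8]
  [12] addr=0x45 blk=8 s=0: VC-HIT | VC [16, 20, 4]
  [13] addr=0x23 blk=4 s=0: VC-HIT | VC [16, 20, 8]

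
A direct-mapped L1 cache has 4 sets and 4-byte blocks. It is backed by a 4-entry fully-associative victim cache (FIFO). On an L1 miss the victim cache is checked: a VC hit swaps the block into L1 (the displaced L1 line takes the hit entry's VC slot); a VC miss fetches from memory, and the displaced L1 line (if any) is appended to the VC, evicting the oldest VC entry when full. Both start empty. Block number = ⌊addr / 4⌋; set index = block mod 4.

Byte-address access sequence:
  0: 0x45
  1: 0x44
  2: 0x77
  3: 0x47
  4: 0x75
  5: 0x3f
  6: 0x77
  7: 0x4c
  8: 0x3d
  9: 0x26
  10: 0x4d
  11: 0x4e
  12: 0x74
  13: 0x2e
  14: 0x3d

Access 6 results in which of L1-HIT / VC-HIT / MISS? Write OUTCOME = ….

  [0] addr=0x45 blk=17 s=1: MISS | VC []
  [1] addr=0x44 blk=17 s=1: L1-HIT | VC []
  [2] addr=0x77 blk=29 s=1: MISS | VC [17]
  [3] addr=0x47 blk=17 s=1: VC-HIT | VC [29]
  [4] addr=0x75 blk=29 s=1: VC-HIT | VC [17]
  [5] addr=0x3f blk=15 s=3: MISS | VC [17]
  [6] addr=0x77 blk=29 s=1: L1-HIT | VC [17]
  [7] addr=0x4c blk=19 s=3: MISS | VC [17, 15]
  [8] addr=0x3d blk=15 s=3: VC-HIT | VC [17, 19]
  [9] addr=0x26 blk=9 s=1: MISS | VC [17, 19, 29]
  [10] addr=0x4d blk=19 s=3: VC-HIT | VC [17, 15, 29]
  [11] addr=0x4e blk=19 s=3: L1-HIT | VC [17, 15, 29]
  [12] addr=0x74 blk=29 s=1: VC-HIT | VC [17, 15, 9]
  [13] addr=0x2e blk=11 s=3: MISS | VC [17, 15, 9, 19]
  [14] addr=0x3d blk=15 s=3: VC-HIT | VC [17, 11, 9, 19]

OUTCOME = L1-HIT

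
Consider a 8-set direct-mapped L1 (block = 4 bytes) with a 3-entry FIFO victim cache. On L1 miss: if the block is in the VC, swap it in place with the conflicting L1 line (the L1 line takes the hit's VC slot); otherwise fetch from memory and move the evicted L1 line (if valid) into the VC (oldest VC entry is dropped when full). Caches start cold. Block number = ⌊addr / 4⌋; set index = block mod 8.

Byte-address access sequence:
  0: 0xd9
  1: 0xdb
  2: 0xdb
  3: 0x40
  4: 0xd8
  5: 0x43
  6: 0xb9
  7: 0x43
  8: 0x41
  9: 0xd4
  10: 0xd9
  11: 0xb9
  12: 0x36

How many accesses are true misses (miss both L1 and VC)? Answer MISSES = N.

MISSES = 5

  [0] addr=0xd9 blk=54 s=6: MISS | VC []
  [1] addr=0xdb blk=54 s=6: L1-HIT | VC []
  [2] addr=0xdb blk=54 s=6: L1-HIT | VC []
  [3] addr=0x40 blk=16 s=0: MISS | VC []
  [4] addr=0xd8 blk=54 s=6: L1-HIT | VC []
  [5] addr=0x43 blk=16 s=0: L1-HIT | VC []
  [6] addr=0xb9 blk=46 s=6: MISS | VC [54]
  [7] addr=0x43 blk=16 s=0: L1-HIT | VC [54]
  [8] addr=0x41 blk=16 s=0: L1-HIT | VC [54]
  [9] addr=0xd4 blk=53 s=5: MISS | VC [54]
  [10] addr=0xd9 blk=54 s=6: VC-HIT | VC [46]
  [11] addr=0xb9 blk=46 s=6: VC-HIT | VC [54]
  [12] addr=0x36 blk=13 s=5: MISS | VC [54, 53]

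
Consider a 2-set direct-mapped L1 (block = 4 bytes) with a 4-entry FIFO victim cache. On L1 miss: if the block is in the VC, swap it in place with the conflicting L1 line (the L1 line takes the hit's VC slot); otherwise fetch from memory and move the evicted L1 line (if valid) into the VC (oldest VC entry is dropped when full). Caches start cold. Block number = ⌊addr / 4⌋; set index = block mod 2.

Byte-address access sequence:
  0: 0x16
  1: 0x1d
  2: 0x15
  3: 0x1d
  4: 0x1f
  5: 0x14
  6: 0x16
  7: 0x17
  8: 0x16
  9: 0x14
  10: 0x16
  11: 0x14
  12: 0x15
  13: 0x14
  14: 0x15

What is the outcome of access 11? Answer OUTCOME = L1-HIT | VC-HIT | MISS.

OUTCOME = L1-HIT

0: 0x16 (blk 5, set 1) → MISS  vc=[]
1: 0x1d (blk 7, set 1) → MISS  vc=[5]
2: 0x15 (blk 5, set 1) → VC-HIT  vc=[7]
3: 0x1d (blk 7, set 1) → VC-HIT  vc=[5]
4: 0x1f (blk 7, set 1) → L1-HIT  vc=[5]
5: 0x14 (blk 5, set 1) → VC-HIT  vc=[7]
6: 0x16 (blk 5, set 1) → L1-HIT  vc=[7]
7: 0x17 (blk 5, set 1) → L1-HIT  vc=[7]
8: 0x16 (blk 5, set 1) → L1-HIT  vc=[7]
9: 0x14 (blk 5, set 1) → L1-HIT  vc=[7]
10: 0x16 (blk 5, set 1) → L1-HIT  vc=[7]
11: 0x14 (blk 5, set 1) → L1-HIT  vc=[7]
12: 0x15 (blk 5, set 1) → L1-HIT  vc=[7]
13: 0x14 (blk 5, set 1) → L1-HIT  vc=[7]
14: 0x15 (blk 5, set 1) → L1-HIT  vc=[7]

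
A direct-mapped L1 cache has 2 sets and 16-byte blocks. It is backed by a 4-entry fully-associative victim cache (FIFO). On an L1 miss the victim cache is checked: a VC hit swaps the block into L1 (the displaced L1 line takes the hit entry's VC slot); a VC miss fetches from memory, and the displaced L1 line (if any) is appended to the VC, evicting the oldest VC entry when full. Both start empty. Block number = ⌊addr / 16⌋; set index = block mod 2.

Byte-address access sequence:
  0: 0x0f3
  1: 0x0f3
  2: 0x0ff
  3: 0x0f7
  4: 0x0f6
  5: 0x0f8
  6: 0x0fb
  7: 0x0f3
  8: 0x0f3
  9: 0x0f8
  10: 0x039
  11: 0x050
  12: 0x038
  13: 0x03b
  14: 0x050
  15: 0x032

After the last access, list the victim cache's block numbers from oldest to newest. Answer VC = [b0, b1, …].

VC = [15, 5]

#0 0xf3→b15/s1 MISS; vc=[]
#1 0xf3→b15/s1 L1-HIT; vc=[]
#2 0xff→b15/s1 L1-HIT; vc=[]
#3 0xf7→b15/s1 L1-HIT; vc=[]
#4 0xf6→b15/s1 L1-HIT; vc=[]
#5 0xf8→b15/s1 L1-HIT; vc=[]
#6 0xfb→b15/s1 L1-HIT; vc=[]
#7 0xf3→b15/s1 L1-HIT; vc=[]
#8 0xf3→b15/s1 L1-HIT; vc=[]
#9 0xf8→b15/s1 L1-HIT; vc=[]
#10 0x39→b3/s1 MISS; vc=[15]
#11 0x50→b5/s1 MISS; vc=[15,3]
#12 0x38→b3/s1 VC-HIT; vc=[15,5]
#13 0x3b→b3/s1 L1-HIT; vc=[15,5]
#14 0x50→b5/s1 VC-HIT; vc=[15,3]
#15 0x32→b3/s1 VC-HIT; vc=[15,5]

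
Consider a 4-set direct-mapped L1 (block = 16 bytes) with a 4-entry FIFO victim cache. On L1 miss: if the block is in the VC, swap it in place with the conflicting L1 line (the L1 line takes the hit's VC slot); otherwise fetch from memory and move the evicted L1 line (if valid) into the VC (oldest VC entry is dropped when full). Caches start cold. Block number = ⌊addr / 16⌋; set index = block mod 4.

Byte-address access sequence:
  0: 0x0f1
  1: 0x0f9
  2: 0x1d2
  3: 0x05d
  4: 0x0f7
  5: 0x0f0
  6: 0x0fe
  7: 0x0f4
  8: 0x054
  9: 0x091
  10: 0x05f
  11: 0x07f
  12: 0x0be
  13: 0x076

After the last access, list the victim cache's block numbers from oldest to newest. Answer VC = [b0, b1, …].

VC = [29, 9, 15, 11]

#0 0xf1→b15/s3 MISS; vc=[]
#1 0xf9→b15/s3 L1-HIT; vc=[]
#2 0x1d2→b29/s1 MISS; vc=[]
#3 0x5d→b5/s1 MISS; vc=[29]
#4 0xf7→b15/s3 L1-HIT; vc=[29]
#5 0xf0→b15/s3 L1-HIT; vc=[29]
#6 0xfe→b15/s3 L1-HIT; vc=[29]
#7 0xf4→b15/s3 L1-HIT; vc=[29]
#8 0x54→b5/s1 L1-HIT; vc=[29]
#9 0x91→b9/s1 MISS; vc=[29,5]
#10 0x5f→b5/s1 VC-HIT; vc=[29,9]
#11 0x7f→b7/s3 MISS; vc=[29,9,15]
#12 0xbe→b11/s3 MISS; vc=[29,9,15,7]
#13 0x76→b7/s3 VC-HIT; vc=[29,9,15,11]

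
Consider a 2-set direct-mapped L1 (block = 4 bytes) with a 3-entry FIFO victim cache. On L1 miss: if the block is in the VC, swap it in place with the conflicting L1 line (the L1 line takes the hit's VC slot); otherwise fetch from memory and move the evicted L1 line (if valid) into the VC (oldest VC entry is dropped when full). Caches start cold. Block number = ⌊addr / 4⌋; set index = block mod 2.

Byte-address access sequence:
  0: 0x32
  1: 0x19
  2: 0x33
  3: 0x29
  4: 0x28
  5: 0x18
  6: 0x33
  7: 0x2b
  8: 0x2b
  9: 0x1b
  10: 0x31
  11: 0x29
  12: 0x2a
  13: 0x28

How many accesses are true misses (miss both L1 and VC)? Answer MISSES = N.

MISSES = 3

0: 0x32 (blk 12, set 0) → MISS  vc=[]
1: 0x19 (blk 6, set 0) → MISS  vc=[12]
2: 0x33 (blk 12, set 0) → VC-HIT  vc=[6]
3: 0x29 (blk 10, set 0) → MISS  vc=[6, 12]
4: 0x28 (blk 10, set 0) → L1-HIT  vc=[6, 12]
5: 0x18 (blk 6, set 0) → VC-HIT  vc=[10, 12]
6: 0x33 (blk 12, set 0) → VC-HIT  vc=[10, 6]
7: 0x2b (blk 10, set 0) → VC-HIT  vc=[12, 6]
8: 0x2b (blk 10, set 0) → L1-HIT  vc=[12, 6]
9: 0x1b (blk 6, set 0) → VC-HIT  vc=[12, 10]
10: 0x31 (blk 12, set 0) → VC-HIT  vc=[6, 10]
11: 0x29 (blk 10, set 0) → VC-HIT  vc=[6, 12]
12: 0x2a (blk 10, set 0) → L1-HIT  vc=[6, 12]
13: 0x28 (blk 10, set 0) → L1-HIT  vc=[6, 12]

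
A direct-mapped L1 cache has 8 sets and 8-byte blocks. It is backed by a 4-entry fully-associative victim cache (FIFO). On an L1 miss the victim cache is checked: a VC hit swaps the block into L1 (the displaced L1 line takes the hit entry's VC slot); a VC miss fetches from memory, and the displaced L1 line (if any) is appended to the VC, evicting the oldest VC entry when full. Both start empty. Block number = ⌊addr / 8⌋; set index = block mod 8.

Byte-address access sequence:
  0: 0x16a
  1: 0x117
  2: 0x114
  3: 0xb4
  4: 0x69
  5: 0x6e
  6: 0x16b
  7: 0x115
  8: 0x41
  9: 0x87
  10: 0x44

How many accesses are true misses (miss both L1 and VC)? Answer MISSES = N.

#0 0x16a→b45/s5 MISS; vc=[]
#1 0x117→b34/s2 MISS; vc=[]
#2 0x114→b34/s2 L1-HIT; vc=[]
#3 0xb4→b22/s6 MISS; vc=[]
#4 0x69→b13/s5 MISS; vc=[45]
#5 0x6e→b13/s5 L1-HIT; vc=[45]
#6 0x16b→b45/s5 VC-HIT; vc=[13]
#7 0x115→b34/s2 L1-HIT; vc=[13]
#8 0x41→b8/s0 MISS; vc=[13]
#9 0x87→b16/s0 MISS; vc=[13,8]
#10 0x44→b8/s0 VC-HIT; vc=[13,16]

MISSES = 6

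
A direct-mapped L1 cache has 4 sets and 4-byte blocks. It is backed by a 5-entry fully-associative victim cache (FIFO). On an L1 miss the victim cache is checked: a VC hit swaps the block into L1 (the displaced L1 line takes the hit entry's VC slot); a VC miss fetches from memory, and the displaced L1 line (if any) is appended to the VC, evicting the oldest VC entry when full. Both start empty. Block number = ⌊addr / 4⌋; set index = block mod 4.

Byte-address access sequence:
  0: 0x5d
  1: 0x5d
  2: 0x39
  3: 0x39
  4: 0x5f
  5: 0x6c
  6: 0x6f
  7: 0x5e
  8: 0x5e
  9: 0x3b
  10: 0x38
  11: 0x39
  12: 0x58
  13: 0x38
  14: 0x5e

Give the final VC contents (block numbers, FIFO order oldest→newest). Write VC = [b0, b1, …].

  [0] addr=0x5d blk=23 s=3: MISS | VC []
  [1] addr=0x5d blk=23 s=3: L1-HIT | VC []
  [2] addr=0x39 blk=14 s=2: MISS | VC []
  [3] addr=0x39 blk=14 s=2: L1-HIT | VC []
  [4] addr=0x5f blk=23 s=3: L1-HIT | VC []
  [5] addr=0x6c blk=27 s=3: MISS | VC [23]
  [6] addr=0x6f blk=27 s=3: L1-HIT | VC [23]
  [7] addr=0x5e blk=23 s=3: VC-HIT | VC [27]
  [8] addr=0x5e blk=23 s=3: L1-HIT | VC [27]
  [9] addr=0x3b blk=14 s=2: L1-HIT | VC [27]
  [10] addr=0x38 blk=14 s=2: L1-HIT | VC [27]
  [11] addr=0x39 blk=14 s=2: L1-HIT | VC [27]
  [12] addr=0x58 blk=22 s=2: MISS | VC [27, 14]
  [13] addr=0x38 blk=14 s=2: VC-HIT | VC [27, 22]
  [14] addr=0x5e blk=23 s=3: L1-HIT | VC [27, 22]

VC = [27, 22]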